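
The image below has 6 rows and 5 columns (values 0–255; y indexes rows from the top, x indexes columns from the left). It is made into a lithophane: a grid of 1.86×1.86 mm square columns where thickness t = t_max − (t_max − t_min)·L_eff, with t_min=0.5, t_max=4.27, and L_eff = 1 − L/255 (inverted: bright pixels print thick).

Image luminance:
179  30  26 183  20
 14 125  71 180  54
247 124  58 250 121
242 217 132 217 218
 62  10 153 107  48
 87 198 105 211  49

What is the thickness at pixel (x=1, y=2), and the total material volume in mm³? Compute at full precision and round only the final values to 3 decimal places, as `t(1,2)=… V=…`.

span = t_max - t_min = 4.27 - 0.5 = 3.770
L(1,2) = 124, L_eff = 1 - 124/255 = 0.513725 (inverted)
t(1,2) = 4.27 - 3.770·0.513725 = 2.333
Σt over all 6·5 pixels = 298621/4250 ≈ 70.2637647
V = pitch²·Σt = 1.86²·298621/4250 = 243.085

t(1,2)=2.333 V=243.085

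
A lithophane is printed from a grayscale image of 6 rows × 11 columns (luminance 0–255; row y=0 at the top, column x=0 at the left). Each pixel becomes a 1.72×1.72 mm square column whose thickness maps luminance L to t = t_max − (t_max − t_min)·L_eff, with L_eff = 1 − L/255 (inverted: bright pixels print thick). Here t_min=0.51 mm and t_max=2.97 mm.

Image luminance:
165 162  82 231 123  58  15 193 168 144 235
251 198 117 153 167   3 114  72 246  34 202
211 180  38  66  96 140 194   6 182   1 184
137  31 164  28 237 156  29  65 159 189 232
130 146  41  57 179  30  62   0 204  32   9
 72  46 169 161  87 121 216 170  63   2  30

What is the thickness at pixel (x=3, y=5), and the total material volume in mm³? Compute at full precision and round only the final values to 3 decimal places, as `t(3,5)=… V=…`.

t(3,5)=2.063 V=324.617

span = t_max - t_min = 2.97 - 0.51 = 2.460
L(3,5) = 161, L_eff = 1 - 161/255 = 0.368627 (inverted)
t(3,5) = 2.97 - 2.460·0.368627 = 2.063
Σt over all 6·11 pixels = 46634/425 ≈ 109.7270588
V = pitch²·Σt = 1.72²·46634/425 = 324.617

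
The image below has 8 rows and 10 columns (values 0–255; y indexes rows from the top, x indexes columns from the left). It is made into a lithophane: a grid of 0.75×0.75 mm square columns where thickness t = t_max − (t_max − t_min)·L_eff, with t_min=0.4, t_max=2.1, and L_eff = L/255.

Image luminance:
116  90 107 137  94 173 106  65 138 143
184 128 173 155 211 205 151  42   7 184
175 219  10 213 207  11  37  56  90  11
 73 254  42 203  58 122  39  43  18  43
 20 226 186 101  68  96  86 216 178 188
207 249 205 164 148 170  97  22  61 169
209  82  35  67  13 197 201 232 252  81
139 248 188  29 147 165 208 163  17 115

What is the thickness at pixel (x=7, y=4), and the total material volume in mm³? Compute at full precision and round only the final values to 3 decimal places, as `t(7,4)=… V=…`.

span = t_max - t_min = 2.1 - 0.4 = 1.700
L(7,4) = 216, L_eff = 216/255 = 0.847059
t(7,4) = 2.1 - 1.700·0.847059 = 0.660
Σt over all 8·10 pixels = 7511/75 ≈ 100.1466667
V = pitch²·Σt = 0.75²·7511/75 = 56.333

t(7,4)=0.660 V=56.333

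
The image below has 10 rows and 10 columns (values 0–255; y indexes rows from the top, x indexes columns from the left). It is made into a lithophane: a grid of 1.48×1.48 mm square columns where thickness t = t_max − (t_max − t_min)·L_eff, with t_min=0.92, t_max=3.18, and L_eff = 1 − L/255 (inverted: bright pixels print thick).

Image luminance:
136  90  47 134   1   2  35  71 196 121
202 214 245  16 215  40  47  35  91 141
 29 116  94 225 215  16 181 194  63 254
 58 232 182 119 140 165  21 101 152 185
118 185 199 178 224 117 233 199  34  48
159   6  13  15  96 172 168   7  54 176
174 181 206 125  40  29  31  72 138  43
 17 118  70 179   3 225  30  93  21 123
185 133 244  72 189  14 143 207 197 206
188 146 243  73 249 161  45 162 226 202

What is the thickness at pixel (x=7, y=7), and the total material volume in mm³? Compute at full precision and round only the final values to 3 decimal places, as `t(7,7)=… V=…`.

t(7,7)=1.744 V=442.723

span = t_max - t_min = 3.18 - 0.92 = 2.260
L(7,7) = 93, L_eff = 1 - 93/255 = 0.635294 (inverted)
t(7,7) = 3.18 - 2.260·0.635294 = 1.744
Σt over all 10·10 pixels = 103081/510 ≈ 202.1196078
V = pitch²·Σt = 1.48²·103081/510 = 442.723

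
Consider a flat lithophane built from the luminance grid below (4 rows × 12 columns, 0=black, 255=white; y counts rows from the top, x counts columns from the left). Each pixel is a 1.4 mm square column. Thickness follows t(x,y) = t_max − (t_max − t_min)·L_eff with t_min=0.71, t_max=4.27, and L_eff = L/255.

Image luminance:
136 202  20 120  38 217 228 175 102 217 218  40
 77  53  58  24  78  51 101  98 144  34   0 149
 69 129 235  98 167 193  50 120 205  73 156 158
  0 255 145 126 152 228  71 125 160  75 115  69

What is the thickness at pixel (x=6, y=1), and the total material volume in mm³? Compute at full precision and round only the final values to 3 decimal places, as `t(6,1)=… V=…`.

span = t_max - t_min = 4.27 - 0.71 = 3.560
L(6,1) = 101, L_eff = 101/255 = 0.396078
t(6,1) = 4.27 - 3.560·0.396078 = 2.860
Σt over all 4·12 pixels = 264838/2125 ≈ 124.6296471
V = pitch²·Σt = 1.4²·264838/2125 = 244.274

t(6,1)=2.860 V=244.274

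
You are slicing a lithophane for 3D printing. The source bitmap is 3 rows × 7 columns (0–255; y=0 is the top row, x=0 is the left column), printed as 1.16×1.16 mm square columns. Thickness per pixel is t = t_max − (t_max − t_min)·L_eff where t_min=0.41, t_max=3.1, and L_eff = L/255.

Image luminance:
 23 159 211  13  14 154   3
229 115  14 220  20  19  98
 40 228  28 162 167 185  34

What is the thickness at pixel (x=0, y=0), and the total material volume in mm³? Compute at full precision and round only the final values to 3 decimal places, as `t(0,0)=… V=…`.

t(0,0)=2.857 V=57.279

span = t_max - t_min = 3.1 - 0.41 = 2.690
L(0,0) = 23, L_eff = 23/255 = 0.090196
t(0,0) = 3.1 - 2.690·0.090196 = 2.857
Σt over all 3·7 pixels = 180911/4250 ≈ 42.5672941
V = pitch²·Σt = 1.16²·180911/4250 = 57.279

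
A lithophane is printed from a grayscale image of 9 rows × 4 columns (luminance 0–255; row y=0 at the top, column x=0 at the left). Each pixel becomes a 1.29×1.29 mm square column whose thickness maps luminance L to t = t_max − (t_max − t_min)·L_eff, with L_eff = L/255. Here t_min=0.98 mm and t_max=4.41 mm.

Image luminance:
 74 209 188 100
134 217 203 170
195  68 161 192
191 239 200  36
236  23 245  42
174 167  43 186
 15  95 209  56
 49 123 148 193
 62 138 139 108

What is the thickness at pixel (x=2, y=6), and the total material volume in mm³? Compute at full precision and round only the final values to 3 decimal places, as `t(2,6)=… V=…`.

span = t_max - t_min = 4.41 - 0.98 = 3.430
L(2,6) = 209, L_eff = 209/255 = 0.819608
t(2,6) = 4.41 - 3.430·0.819608 = 1.599
Σt over all 9·4 pixels = 193648/2125 ≈ 91.1284706
V = pitch²·Σt = 1.29²·193648/2125 = 151.647

t(2,6)=1.599 V=151.647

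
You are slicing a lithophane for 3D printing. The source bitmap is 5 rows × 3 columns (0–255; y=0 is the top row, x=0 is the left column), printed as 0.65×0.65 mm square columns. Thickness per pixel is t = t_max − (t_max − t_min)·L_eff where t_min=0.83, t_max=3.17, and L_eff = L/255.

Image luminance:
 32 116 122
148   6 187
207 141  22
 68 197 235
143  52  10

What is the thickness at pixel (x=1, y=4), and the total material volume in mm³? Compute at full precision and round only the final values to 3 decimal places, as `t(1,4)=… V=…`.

t(1,4)=2.693 V=13.553

span = t_max - t_min = 3.17 - 0.83 = 2.340
L(1,4) = 52, L_eff = 52/255 = 0.203922
t(1,4) = 3.17 - 2.340·0.203922 = 2.693
Σt over all 5·3 pixels = 272667/8500 ≈ 32.0784706
V = pitch²·Σt = 0.65²·272667/8500 = 13.553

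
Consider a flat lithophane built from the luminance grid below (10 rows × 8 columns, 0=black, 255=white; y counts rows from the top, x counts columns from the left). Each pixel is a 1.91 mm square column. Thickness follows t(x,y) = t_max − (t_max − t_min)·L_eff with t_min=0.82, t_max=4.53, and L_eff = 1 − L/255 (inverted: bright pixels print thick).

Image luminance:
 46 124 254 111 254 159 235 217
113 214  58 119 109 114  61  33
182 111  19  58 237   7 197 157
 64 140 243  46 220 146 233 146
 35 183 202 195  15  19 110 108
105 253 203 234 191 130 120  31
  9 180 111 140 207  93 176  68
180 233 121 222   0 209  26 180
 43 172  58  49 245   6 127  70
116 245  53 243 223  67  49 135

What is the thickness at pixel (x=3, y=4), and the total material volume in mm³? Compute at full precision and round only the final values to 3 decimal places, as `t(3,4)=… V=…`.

span = t_max - t_min = 4.53 - 0.82 = 3.710
L(3,4) = 195, L_eff = 1 - 195/255 = 0.235294 (inverted)
t(3,4) = 4.53 - 3.710·0.235294 = 3.657
Σt over all 10·8 pixels = 1870569/8500 ≈ 220.0669412
V = pitch²·Σt = 1.91²·1870569/8500 = 802.826

t(3,4)=3.657 V=802.826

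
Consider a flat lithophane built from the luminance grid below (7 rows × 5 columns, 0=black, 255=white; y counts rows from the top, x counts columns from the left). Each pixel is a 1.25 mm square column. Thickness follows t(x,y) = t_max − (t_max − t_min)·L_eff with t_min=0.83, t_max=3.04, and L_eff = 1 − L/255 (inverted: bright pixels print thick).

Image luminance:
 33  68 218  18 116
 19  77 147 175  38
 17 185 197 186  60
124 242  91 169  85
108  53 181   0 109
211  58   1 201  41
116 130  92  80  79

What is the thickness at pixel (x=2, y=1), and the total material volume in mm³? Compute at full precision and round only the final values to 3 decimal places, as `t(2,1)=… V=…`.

t(2,1)=2.104 V=95.833

span = t_max - t_min = 3.04 - 0.83 = 2.210
L(2,1) = 147, L_eff = 1 - 147/255 = 0.423529 (inverted)
t(2,1) = 3.04 - 2.210·0.423529 = 2.104
Σt over all 7·5 pixels = 184/3 ≈ 61.3333333
V = pitch²·Σt = 1.25²·184/3 = 95.833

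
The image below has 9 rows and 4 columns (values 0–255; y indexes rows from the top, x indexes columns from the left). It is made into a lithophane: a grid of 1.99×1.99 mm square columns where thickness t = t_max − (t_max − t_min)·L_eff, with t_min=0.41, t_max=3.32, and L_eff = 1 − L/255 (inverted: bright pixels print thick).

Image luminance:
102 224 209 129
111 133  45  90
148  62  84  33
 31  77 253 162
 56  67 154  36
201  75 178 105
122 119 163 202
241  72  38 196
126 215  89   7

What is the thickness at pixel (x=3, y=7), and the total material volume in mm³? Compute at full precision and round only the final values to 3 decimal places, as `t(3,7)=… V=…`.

span = t_max - t_min = 3.32 - 0.41 = 2.910
L(3,7) = 196, L_eff = 1 - 196/255 = 0.231373 (inverted)
t(3,7) = 3.32 - 2.910·0.231373 = 2.647
Σt over all 9·4 pixels = 109579/1700 ≈ 64.4582353
V = pitch²·Σt = 1.99²·109579/1700 = 255.261

t(3,7)=2.647 V=255.261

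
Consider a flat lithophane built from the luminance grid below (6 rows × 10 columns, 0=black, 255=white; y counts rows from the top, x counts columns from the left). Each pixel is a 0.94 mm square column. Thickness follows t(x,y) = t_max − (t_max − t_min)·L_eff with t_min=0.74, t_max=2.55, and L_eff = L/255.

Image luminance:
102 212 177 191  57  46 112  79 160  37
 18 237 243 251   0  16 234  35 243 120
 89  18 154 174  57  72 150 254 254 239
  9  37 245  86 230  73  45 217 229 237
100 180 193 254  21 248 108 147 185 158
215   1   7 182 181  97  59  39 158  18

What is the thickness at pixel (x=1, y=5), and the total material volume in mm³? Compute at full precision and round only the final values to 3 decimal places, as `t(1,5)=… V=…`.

span = t_max - t_min = 2.55 - 0.74 = 1.810
L(1,5) = 1, L_eff = 1/255 = 0.003922
t(1,5) = 2.55 - 1.810·0.003922 = 2.543
Σt over all 6·10 pixels = 14443/150 ≈ 96.2866667
V = pitch²·Σt = 0.94²·14443/150 = 85.079

t(1,5)=2.543 V=85.079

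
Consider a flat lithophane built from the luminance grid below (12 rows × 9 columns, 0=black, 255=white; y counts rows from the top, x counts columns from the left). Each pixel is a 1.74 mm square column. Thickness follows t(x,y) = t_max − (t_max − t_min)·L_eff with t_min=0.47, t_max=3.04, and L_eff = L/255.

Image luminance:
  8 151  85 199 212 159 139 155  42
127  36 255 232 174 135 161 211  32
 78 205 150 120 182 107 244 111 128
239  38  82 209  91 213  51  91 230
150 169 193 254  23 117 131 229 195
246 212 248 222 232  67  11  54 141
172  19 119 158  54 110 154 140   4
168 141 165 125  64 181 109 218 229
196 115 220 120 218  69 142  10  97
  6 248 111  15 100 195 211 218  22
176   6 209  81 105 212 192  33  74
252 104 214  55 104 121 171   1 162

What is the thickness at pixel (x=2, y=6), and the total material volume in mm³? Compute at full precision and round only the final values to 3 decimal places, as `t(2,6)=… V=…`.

t(2,6)=1.841 V=539.646

span = t_max - t_min = 3.04 - 0.47 = 2.570
L(2,6) = 119, L_eff = 119/255 = 0.466667
t(2,6) = 3.04 - 2.570·0.466667 = 1.841
Σt over all 12·9 pixels = 4545173/25500 ≈ 178.2420784
V = pitch²·Σt = 1.74²·4545173/25500 = 539.646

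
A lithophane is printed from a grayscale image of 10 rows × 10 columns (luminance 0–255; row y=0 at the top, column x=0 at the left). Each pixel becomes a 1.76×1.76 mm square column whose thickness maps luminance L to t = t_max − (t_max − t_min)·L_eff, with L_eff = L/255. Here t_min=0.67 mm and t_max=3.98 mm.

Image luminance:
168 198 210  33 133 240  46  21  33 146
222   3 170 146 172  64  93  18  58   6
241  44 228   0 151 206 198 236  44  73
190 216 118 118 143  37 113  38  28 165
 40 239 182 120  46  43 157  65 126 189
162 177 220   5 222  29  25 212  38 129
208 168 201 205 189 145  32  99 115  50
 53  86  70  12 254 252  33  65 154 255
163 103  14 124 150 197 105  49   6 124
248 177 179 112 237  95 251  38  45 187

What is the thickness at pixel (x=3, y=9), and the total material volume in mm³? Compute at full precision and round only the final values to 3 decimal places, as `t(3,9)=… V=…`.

span = t_max - t_min = 3.98 - 0.67 = 3.310
L(3,9) = 112, L_eff = 112/255 = 0.439216
t(3,9) = 3.98 - 3.310·0.439216 = 2.526
Σt over all 10·10 pixels = 6030367/25500 ≈ 236.4849804
V = pitch²·Σt = 1.76²·6030367/25500 = 732.536

t(3,9)=2.526 V=732.536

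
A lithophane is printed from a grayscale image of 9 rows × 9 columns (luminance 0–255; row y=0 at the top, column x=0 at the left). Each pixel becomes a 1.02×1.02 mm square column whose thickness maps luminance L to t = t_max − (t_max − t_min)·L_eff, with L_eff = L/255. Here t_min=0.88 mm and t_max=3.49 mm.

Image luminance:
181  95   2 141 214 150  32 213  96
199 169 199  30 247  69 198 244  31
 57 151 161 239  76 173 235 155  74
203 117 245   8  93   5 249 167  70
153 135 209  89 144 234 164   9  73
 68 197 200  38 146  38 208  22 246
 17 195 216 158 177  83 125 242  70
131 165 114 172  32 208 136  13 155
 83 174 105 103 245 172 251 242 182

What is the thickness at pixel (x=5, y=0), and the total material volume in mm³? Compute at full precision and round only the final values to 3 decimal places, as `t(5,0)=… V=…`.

span = t_max - t_min = 3.49 - 0.88 = 2.610
L(5,0) = 150, L_eff = 150/255 = 0.588235
t(5,0) = 3.49 - 2.610·0.588235 = 1.955
Σt over all 9·9 pixels = 354354/2125 ≈ 166.7548235
V = pitch²·Σt = 1.02²·354354/2125 = 173.492

t(5,0)=1.955 V=173.492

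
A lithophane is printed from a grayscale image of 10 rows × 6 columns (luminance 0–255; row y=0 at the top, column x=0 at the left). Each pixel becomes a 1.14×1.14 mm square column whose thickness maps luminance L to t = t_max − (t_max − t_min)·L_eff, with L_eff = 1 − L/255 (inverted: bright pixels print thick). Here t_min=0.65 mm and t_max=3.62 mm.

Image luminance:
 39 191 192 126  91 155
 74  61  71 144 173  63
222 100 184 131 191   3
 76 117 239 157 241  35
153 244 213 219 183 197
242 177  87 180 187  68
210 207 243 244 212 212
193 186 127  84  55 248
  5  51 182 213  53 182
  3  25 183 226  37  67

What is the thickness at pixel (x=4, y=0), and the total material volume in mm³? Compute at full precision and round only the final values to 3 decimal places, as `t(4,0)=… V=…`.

span = t_max - t_min = 3.62 - 0.65 = 2.970
L(4,0) = 91, L_eff = 1 - 91/255 = 0.643137 (inverted)
t(4,0) = 3.62 - 2.970·0.643137 = 1.710
Σt over all 10·6 pixels = 595113/4250 ≈ 140.0265882
V = pitch²·Σt = 1.14²·595113/4250 = 181.979

t(4,0)=1.710 V=181.979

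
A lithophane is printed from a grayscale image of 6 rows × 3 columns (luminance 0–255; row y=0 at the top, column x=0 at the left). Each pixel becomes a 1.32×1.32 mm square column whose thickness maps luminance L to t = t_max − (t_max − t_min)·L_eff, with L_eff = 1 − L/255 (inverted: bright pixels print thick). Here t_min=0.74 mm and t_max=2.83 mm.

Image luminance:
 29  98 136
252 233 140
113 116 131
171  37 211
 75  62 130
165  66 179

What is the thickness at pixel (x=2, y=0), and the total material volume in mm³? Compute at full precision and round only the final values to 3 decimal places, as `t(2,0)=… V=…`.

span = t_max - t_min = 2.83 - 0.74 = 2.090
L(2,0) = 136, L_eff = 1 - 136/255 = 0.466667 (inverted)
t(2,0) = 2.83 - 2.090·0.466667 = 1.855
Σt over all 6·3 pixels = 207389/6375 ≈ 32.5316078
V = pitch²·Σt = 1.32²·207389/6375 = 56.683

t(2,0)=1.855 V=56.683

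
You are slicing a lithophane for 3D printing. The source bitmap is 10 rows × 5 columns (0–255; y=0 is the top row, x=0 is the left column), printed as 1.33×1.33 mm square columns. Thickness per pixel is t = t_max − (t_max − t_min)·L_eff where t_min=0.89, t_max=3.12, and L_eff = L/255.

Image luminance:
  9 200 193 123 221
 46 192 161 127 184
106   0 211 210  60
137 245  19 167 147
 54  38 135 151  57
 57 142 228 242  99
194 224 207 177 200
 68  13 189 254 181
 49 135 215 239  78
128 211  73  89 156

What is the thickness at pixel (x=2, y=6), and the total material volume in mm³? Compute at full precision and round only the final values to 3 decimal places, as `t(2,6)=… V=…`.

span = t_max - t_min = 3.12 - 0.89 = 2.230
L(2,6) = 207, L_eff = 207/255 = 0.811765
t(2,6) = 3.12 - 2.230·0.811765 = 1.310
Σt over all 10·5 pixels = 802619/8500 ≈ 94.4257647
V = pitch²·Σt = 1.33²·802619/8500 = 167.030

t(2,6)=1.310 V=167.030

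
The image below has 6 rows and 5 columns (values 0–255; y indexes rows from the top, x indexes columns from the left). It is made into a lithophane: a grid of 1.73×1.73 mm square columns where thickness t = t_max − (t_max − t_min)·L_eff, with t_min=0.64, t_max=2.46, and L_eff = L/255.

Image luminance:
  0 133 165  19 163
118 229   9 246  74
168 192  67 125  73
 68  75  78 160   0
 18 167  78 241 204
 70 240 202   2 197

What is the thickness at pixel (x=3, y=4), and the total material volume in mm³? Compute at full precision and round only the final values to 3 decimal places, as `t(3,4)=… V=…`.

span = t_max - t_min = 2.46 - 0.64 = 1.820
L(3,4) = 241, L_eff = 241/255 = 0.945098
t(3,4) = 2.46 - 1.820·0.945098 = 0.740
Σt over all 6·5 pixels = 615079/12750 ≈ 48.2414902
V = pitch²·Σt = 1.73²·615079/12750 = 144.382

t(3,4)=0.740 V=144.382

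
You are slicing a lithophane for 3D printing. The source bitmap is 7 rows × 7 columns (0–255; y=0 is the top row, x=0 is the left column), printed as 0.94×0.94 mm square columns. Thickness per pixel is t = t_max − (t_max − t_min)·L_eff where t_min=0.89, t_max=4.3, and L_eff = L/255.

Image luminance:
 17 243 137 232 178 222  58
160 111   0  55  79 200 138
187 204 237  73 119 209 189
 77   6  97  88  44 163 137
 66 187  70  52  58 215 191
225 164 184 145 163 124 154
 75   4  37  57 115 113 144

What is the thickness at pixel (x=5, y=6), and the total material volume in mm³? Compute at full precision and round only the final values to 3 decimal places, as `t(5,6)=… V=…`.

span = t_max - t_min = 4.3 - 0.89 = 3.410
L(5,6) = 113, L_eff = 113/255 = 0.443137
t(5,6) = 4.3 - 3.410·0.443137 = 2.789
Σt over all 7·7 pixels = 3257627/25500 ≈ 127.7500784
V = pitch²·Σt = 0.94²·3257627/25500 = 112.880

t(5,6)=2.789 V=112.880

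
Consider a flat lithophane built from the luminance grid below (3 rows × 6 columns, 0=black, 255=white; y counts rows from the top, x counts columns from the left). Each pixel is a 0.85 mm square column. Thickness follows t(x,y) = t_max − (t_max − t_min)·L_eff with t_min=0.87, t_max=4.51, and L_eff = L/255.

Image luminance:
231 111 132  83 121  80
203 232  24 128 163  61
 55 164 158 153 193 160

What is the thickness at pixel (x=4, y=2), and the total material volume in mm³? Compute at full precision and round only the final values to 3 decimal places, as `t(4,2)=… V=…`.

t(4,2)=1.755 V=33.364

span = t_max - t_min = 4.51 - 0.87 = 3.640
L(4,2) = 193, L_eff = 193/255 = 0.756863
t(4,2) = 4.51 - 3.640·0.756863 = 1.755
Σt over all 3·6 pixels = 588781/12750 ≈ 46.1789020
V = pitch²·Σt = 0.85²·588781/12750 = 33.364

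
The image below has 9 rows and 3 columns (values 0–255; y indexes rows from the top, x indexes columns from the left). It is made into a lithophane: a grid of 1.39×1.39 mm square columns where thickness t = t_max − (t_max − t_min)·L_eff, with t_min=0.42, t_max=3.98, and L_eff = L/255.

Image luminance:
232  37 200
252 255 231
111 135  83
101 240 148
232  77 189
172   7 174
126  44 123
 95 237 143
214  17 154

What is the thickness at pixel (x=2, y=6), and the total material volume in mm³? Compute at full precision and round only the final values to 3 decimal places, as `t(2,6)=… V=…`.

span = t_max - t_min = 3.98 - 0.42 = 3.560
L(2,6) = 123, L_eff = 123/255 = 0.482353
t(2,6) = 3.98 - 3.560·0.482353 = 2.263
Σt over all 9·3 pixels = 51.212
V = pitch²·Σt = 1.39²·51.212 = 98.947

t(2,6)=2.263 V=98.947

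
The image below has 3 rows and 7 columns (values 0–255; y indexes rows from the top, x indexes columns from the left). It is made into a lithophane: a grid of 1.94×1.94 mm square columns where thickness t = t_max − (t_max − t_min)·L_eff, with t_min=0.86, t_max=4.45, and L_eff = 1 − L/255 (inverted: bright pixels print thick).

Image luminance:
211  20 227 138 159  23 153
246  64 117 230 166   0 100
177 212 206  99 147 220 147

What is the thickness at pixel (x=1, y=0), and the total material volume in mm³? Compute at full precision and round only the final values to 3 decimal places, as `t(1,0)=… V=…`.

span = t_max - t_min = 4.45 - 0.86 = 3.590
L(1,0) = 20, L_eff = 1 - 20/255 = 0.921569 (inverted)
t(1,0) = 4.45 - 3.590·0.921569 = 1.142
Σt over all 3·7 pixels = 389947/6375 ≈ 61.1681569
V = pitch²·Σt = 1.94²·389947/6375 = 230.212

t(1,0)=1.142 V=230.212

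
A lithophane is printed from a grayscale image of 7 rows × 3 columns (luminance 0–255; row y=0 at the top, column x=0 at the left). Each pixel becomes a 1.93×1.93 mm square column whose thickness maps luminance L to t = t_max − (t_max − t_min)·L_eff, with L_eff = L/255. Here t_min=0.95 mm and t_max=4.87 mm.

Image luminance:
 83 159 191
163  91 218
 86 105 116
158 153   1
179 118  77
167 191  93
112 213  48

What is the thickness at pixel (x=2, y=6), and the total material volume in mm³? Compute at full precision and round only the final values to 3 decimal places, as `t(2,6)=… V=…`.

span = t_max - t_min = 4.87 - 0.95 = 3.920
L(2,6) = 48, L_eff = 48/255 = 0.188235
t(2,6) = 4.87 - 3.920·0.188235 = 4.132
Σt over all 7·3 pixels = 1540861/25500 ≈ 60.4259216
V = pitch²·Σt = 1.93²·1540861/25500 = 225.081

t(2,6)=4.132 V=225.081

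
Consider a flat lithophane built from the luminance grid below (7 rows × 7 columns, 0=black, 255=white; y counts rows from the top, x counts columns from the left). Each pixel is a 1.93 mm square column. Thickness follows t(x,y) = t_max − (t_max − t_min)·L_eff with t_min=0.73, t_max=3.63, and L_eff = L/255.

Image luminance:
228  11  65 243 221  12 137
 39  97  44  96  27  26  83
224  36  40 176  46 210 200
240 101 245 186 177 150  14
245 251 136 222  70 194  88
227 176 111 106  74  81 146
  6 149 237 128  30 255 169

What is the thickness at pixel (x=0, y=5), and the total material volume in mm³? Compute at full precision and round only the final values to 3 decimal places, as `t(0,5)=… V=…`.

span = t_max - t_min = 3.63 - 0.73 = 2.900
L(0,5) = 227, L_eff = 227/255 = 0.890196
t(0,5) = 3.63 - 2.900·0.890196 = 1.048
Σt over all 7·7 pixels = 531587/5100 ≈ 104.2327451
V = pitch²·Σt = 1.93²·531587/5100 = 388.257

t(0,5)=1.048 V=388.257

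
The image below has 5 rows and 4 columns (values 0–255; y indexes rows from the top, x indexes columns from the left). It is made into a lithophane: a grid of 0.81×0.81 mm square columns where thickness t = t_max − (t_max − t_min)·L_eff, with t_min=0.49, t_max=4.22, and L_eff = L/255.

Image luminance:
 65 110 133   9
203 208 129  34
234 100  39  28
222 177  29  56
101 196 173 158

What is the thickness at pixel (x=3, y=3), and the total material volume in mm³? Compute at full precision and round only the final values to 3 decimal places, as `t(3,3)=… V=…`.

t(3,3)=3.401 V=32.303

span = t_max - t_min = 4.22 - 0.49 = 3.730
L(3,3) = 56, L_eff = 56/255 = 0.219608
t(3,3) = 4.22 - 3.730·0.219608 = 3.401
Σt over all 5·4 pixels = 313877/6375 ≈ 49.2356078
V = pitch²·Σt = 0.81²·313877/6375 = 32.303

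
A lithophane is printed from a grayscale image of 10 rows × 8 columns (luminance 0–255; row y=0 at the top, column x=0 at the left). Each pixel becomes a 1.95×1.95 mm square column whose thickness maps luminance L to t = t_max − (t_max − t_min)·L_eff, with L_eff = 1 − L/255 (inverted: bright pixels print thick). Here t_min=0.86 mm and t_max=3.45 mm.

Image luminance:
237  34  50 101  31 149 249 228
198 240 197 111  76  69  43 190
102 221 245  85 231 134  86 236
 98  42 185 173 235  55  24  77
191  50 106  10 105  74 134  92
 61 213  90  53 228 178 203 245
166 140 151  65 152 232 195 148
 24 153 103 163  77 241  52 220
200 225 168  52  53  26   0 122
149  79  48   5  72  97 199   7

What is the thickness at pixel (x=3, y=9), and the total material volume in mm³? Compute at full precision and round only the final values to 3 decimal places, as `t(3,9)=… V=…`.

span = t_max - t_min = 3.45 - 0.86 = 2.590
L(3,9) = 5, L_eff = 1 - 5/255 = 0.980392 (inverted)
t(3,9) = 3.45 - 2.590·0.980392 = 0.911
Σt over all 10·8 pixels = 4408891/25500 ≈ 172.8976863
V = pitch²·Σt = 1.95²·4408891/25500 = 657.443

t(3,9)=0.911 V=657.443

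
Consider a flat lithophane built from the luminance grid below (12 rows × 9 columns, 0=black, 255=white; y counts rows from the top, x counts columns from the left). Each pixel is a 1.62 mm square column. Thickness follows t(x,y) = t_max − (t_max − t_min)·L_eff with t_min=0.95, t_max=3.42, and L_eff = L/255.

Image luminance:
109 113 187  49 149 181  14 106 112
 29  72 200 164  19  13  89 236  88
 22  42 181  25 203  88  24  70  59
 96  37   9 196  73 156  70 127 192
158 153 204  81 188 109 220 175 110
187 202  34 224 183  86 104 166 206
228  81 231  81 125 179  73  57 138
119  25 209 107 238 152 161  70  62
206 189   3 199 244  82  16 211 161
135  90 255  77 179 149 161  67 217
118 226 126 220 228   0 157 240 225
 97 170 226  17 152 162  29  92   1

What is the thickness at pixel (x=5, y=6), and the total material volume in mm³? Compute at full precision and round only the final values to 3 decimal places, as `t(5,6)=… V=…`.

t(5,6)=1.686 V=617.196

span = t_max - t_min = 3.42 - 0.95 = 2.470
L(5,6) = 179, L_eff = 179/255 = 0.701961
t(5,6) = 3.42 - 2.470·0.701961 = 1.686
Σt over all 12·9 pixels = 5996989/25500 ≈ 235.1760392
V = pitch²·Σt = 1.62²·5996989/25500 = 617.196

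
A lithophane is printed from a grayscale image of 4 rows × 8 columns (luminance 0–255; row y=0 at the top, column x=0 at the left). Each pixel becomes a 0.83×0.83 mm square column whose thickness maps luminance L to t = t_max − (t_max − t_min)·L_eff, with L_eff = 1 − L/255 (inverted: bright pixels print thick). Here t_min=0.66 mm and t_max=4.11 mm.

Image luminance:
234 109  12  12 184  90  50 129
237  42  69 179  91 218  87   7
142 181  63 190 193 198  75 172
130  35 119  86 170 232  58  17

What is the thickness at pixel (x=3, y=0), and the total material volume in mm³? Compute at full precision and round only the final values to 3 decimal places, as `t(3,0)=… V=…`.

span = t_max - t_min = 4.11 - 0.66 = 3.450
L(3,0) = 12, L_eff = 1 - 12/255 = 0.952941 (inverted)
t(3,0) = 4.11 - 3.450·0.952941 = 0.822
Σt over all 4·8 pixels = 123557/1700 ≈ 72.6805882
V = pitch²·Σt = 0.83²·123557/1700 = 50.070

t(3,0)=0.822 V=50.070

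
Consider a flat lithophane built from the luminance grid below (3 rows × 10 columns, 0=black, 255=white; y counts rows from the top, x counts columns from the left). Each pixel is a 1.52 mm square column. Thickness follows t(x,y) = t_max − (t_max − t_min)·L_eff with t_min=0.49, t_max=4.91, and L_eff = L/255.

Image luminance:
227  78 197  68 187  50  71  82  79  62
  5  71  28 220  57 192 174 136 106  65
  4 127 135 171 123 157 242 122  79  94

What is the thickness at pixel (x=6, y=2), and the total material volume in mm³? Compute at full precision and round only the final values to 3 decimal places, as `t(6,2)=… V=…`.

t(6,2)=0.715 V=203.802

span = t_max - t_min = 4.91 - 0.49 = 4.420
L(6,2) = 242, L_eff = 242/255 = 0.949020
t(6,2) = 4.91 - 4.420·0.949020 = 0.715
Σt over all 3·10 pixels = 33079/375 ≈ 88.2106667
V = pitch²·Σt = 1.52²·33079/375 = 203.802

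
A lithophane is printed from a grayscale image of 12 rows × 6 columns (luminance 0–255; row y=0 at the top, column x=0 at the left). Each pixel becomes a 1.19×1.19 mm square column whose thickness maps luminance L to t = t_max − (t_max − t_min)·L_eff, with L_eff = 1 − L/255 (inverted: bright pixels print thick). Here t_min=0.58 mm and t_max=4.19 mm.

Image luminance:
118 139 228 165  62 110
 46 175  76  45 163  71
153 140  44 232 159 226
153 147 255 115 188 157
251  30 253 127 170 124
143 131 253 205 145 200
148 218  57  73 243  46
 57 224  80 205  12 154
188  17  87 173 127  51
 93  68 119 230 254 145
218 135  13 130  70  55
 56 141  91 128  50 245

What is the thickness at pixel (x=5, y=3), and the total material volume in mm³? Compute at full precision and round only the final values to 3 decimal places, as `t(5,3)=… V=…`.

t(5,3)=2.803 V=255.602

span = t_max - t_min = 4.19 - 0.58 = 3.610
L(5,3) = 157, L_eff = 1 - 157/255 = 0.384314 (inverted)
t(5,3) = 4.19 - 3.610·0.384314 = 2.803
Σt over all 12·6 pixels = 230134/1275 ≈ 180.4972549
V = pitch²·Σt = 1.19²·230134/1275 = 255.602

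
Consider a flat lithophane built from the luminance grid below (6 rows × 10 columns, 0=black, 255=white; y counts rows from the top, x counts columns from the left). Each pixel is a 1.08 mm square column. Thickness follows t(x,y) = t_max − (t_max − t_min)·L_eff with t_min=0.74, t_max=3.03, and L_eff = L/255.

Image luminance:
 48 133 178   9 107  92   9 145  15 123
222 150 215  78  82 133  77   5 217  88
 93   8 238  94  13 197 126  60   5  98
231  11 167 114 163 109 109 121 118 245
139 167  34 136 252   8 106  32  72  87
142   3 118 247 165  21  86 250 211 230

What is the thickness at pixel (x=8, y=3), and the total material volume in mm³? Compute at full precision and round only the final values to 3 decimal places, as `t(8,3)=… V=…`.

t(8,3)=1.970 V=139.231

span = t_max - t_min = 3.03 - 0.74 = 2.290
L(8,3) = 118, L_eff = 118/255 = 0.462745
t(8,3) = 3.03 - 2.290·0.462745 = 1.970
Σt over all 6·10 pixels = 760973/6375 ≈ 119.3683137
V = pitch²·Σt = 1.08²·760973/6375 = 139.231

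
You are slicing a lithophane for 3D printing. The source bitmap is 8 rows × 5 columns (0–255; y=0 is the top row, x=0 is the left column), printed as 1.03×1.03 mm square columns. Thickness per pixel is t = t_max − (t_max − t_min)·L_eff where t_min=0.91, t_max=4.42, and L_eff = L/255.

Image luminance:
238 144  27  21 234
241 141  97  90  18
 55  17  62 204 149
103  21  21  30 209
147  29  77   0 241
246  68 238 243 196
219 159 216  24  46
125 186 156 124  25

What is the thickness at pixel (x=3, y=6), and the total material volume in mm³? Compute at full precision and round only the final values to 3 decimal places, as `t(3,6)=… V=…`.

t(3,6)=4.090 V=116.202

span = t_max - t_min = 4.42 - 0.91 = 3.510
L(3,6) = 24, L_eff = 24/255 = 0.094118
t(3,6) = 4.42 - 3.510·0.094118 = 4.090
Σt over all 8·5 pixels = 931021/8500 ≈ 109.5318824
V = pitch²·Σt = 1.03²·931021/8500 = 116.202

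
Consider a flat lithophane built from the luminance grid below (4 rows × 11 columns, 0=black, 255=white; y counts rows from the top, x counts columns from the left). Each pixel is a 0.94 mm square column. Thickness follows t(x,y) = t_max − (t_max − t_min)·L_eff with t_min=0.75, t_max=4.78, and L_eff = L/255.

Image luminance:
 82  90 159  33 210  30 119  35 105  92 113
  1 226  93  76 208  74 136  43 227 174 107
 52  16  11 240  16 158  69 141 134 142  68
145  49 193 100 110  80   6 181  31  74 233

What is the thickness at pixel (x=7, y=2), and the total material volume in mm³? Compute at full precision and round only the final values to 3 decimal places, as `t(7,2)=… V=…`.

t(7,2)=2.552 V=120.458

span = t_max - t_min = 4.78 - 0.75 = 4.030
L(7,2) = 141, L_eff = 141/255 = 0.552941
t(7,2) = 4.78 - 4.030·0.552941 = 2.552
Σt over all 4·11 pixels = 1738157/12750 ≈ 136.3260392
V = pitch²·Σt = 0.94²·1738157/12750 = 120.458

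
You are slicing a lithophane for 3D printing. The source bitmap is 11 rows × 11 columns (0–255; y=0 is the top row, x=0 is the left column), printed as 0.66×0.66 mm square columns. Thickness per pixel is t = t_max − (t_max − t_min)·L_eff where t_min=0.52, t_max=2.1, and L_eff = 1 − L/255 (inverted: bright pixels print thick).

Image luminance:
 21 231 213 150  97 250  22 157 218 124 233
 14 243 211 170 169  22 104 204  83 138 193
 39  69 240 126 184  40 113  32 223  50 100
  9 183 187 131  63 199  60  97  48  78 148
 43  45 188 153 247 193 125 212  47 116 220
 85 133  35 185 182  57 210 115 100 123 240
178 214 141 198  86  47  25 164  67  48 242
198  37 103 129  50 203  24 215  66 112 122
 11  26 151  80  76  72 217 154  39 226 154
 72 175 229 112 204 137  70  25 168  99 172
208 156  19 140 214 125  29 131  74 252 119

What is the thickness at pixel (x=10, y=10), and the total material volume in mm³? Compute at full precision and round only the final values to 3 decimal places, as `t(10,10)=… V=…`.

span = t_max - t_min = 2.1 - 0.52 = 1.580
L(10,10) = 119, L_eff = 1 - 119/255 = 0.533333 (inverted)
t(10,10) = 2.1 - 1.580·0.533333 = 1.257
Σt over all 11·11 pixels = 406057/2550 ≈ 159.2380392
V = pitch²·Σt = 0.66²·406057/2550 = 69.364

t(10,10)=1.257 V=69.364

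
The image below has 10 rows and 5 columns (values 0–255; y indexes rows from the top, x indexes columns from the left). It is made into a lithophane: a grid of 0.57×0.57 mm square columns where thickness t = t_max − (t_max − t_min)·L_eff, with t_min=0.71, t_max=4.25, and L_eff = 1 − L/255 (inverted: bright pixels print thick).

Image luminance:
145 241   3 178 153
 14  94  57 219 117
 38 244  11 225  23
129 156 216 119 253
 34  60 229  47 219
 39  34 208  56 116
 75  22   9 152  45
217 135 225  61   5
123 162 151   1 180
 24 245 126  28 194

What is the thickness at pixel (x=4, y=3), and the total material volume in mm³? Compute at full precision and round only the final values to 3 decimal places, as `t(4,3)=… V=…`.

span = t_max - t_min = 4.25 - 0.71 = 3.540
L(4,3) = 253, L_eff = 1 - 253/255 = 0.007843 (inverted)
t(4,3) = 4.25 - 3.540·0.007843 = 4.222
Σt over all 10·5 pixels = 248219/2125 ≈ 116.8089412
V = pitch²·Σt = 0.57²·248219/2125 = 37.951

t(4,3)=4.222 V=37.951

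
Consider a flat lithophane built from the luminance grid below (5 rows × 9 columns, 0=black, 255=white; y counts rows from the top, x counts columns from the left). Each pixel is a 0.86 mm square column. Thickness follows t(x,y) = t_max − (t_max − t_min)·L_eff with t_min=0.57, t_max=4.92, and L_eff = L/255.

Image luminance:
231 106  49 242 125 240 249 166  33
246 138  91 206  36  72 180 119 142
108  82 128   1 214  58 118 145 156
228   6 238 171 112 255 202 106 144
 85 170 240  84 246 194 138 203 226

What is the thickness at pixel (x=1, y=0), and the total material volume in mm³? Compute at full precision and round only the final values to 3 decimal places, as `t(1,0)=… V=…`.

span = t_max - t_min = 4.92 - 0.57 = 4.350
L(1,0) = 106, L_eff = 106/255 = 0.415686
t(1,0) = 4.92 - 4.350·0.415686 = 3.112
Σt over all 5·9 pixels = 181239/1700 ≈ 106.6111765
V = pitch²·Σt = 0.86²·181239/1700 = 78.850

t(1,0)=3.112 V=78.850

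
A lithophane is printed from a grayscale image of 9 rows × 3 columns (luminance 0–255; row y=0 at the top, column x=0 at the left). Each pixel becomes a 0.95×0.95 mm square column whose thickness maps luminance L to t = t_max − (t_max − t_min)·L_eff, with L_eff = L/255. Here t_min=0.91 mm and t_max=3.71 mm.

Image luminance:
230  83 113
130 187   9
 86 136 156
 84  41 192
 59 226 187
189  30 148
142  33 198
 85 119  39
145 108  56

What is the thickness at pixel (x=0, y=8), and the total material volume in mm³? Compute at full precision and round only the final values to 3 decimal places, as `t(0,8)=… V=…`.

span = t_max - t_min = 3.71 - 0.91 = 2.800
L(0,8) = 145, L_eff = 145/255 = 0.568627
t(0,8) = 3.71 - 2.800·0.568627 = 2.118
Σt over all 9·3 pixels = 331051/5100 ≈ 64.9119608
V = pitch²·Σt = 0.95²·331051/5100 = 58.583

t(0,8)=2.118 V=58.583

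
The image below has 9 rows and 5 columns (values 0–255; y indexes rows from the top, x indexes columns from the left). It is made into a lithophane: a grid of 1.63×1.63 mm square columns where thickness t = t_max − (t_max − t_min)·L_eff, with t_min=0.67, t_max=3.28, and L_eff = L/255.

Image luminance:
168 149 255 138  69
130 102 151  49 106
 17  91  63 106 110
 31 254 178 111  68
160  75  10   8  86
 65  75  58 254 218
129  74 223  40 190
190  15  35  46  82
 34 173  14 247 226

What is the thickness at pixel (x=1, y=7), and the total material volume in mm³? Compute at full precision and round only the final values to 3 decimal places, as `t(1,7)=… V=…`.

t(1,7)=3.126 V=254.203

span = t_max - t_min = 3.28 - 0.67 = 2.610
L(1,7) = 15, L_eff = 15/255 = 0.058824
t(1,7) = 3.28 - 2.610·0.058824 = 3.126
Σt over all 9·5 pixels = 813249/8500 ≈ 95.6763529
V = pitch²·Σt = 1.63²·813249/8500 = 254.203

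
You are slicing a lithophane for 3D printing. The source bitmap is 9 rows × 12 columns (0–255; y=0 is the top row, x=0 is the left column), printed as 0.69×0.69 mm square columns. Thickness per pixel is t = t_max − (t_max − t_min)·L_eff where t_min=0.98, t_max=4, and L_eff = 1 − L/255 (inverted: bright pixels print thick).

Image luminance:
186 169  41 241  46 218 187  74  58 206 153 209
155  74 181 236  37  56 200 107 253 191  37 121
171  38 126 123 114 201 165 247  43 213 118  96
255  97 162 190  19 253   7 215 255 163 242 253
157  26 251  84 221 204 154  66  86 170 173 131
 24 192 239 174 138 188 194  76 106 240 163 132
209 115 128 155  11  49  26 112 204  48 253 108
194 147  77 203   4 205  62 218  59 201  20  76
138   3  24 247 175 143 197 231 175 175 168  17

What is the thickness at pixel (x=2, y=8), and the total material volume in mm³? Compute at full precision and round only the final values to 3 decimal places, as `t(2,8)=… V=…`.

t(2,8)=1.264 V=137.043

span = t_max - t_min = 4 - 0.98 = 3.020
L(2,8) = 24, L_eff = 1 - 24/255 = 0.905882 (inverted)
t(2,8) = 4 - 3.020·0.905882 = 1.264
Σt over all 9·12 pixels = 107942/375 ≈ 287.8453333
V = pitch²·Σt = 0.69²·107942/375 = 137.043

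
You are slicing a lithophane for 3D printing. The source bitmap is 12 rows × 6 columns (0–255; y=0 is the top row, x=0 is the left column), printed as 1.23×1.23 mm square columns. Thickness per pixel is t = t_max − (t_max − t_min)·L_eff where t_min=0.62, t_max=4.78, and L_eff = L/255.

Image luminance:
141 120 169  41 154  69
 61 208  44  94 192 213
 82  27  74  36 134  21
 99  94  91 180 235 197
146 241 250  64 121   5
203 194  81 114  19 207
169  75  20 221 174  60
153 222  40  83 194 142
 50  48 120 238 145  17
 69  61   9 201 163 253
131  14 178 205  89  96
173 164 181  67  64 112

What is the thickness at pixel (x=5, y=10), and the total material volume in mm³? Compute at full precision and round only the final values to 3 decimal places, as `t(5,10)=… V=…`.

t(5,10)=3.214 V=302.944

span = t_max - t_min = 4.78 - 0.62 = 4.160
L(5,10) = 96, L_eff = 96/255 = 0.376471
t(5,10) = 4.78 - 4.160·0.376471 = 3.214
Σt over all 12·6 pixels = 1276532/6375 ≈ 200.2403137
V = pitch²·Σt = 1.23²·1276532/6375 = 302.944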